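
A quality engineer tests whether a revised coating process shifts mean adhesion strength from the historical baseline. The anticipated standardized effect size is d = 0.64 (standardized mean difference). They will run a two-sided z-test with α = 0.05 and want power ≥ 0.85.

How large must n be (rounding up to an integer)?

n = 22

Set Φ(δ − 1.960) = 0.85; then δ − 1.960 = Φ⁻¹(0.85) = 1.036, giving δ = 2.996.
(Ignoring the negligible lower-tail rejection probability gives the usual closed-form inversion.)
δ = d·√n ⇒ n = (δ/d)² = (2.996 / 0.64)² = 21.92.
Round up to the next whole unit.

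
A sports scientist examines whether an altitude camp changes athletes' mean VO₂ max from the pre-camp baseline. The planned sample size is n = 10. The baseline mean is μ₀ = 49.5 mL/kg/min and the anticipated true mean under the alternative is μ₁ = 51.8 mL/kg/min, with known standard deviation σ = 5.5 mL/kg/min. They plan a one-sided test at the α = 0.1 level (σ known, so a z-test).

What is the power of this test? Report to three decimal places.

Standardized effect: d = |μ₁ − μ₀| / σ = |51.8 − 49.5| / 5.5 = 0.4182
Noncentrality parameter: δ = d·√n = 0.4182 × √10 = 1.3224
Critical value for a one-sided test at α = 0.1: z_α = 1.282.
Power = P(Z > 1.282 − δ) = Φ(0.041) = 0.5163.

Power ≈ 0.516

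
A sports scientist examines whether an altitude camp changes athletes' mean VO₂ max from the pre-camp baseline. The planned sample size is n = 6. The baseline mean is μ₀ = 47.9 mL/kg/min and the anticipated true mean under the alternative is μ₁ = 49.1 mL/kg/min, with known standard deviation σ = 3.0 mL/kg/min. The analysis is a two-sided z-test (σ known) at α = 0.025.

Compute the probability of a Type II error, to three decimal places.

Standardized effect: d = |μ₁ − μ₀| / σ = |49.1 − 47.9| / 3.0 = 0.4000
Noncentrality parameter: δ = d·√n = 0.4000 × √6 = 0.9798
Critical value for a two-sided test at α = 0.025: z_{α/2} = 2.241.
Power = Φ(δ − 2.241) + Φ(−δ − 2.241) = Φ(-1.262) + Φ(-3.221) = 0.1035 + 0.0006 = 0.1042.
Type II error: β = 1 − power = 1 − 0.1042 = 0.8958.

β ≈ 0.896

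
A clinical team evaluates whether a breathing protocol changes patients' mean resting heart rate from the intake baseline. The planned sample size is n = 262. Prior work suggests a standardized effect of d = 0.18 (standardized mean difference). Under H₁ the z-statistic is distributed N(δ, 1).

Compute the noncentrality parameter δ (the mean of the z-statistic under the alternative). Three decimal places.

δ = d·√n = 0.18 × √262 = 2.9136

δ ≈ 2.914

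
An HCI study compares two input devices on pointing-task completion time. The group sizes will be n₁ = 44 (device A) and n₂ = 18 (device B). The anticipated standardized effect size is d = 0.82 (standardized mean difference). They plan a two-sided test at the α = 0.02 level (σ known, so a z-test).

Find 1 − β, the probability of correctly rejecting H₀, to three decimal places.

Power ≈ 0.727

Noncentrality parameter: δ = d / √(1/n₁ + 1/n₂) = 0.82 / √(1/44 + 1/18) = 2.9308
Critical value for a two-sided test at α = 0.02: z_{α/2} = 2.326.
Power = Φ(δ − 2.326) + Φ(−δ − 2.326) = Φ(0.604) + Φ(-5.257) = 0.7272 + 0.0000 = 0.7272.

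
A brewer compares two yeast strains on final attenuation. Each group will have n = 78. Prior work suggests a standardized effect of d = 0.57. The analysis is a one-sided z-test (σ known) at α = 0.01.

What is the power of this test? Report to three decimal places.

Power ≈ 0.891

Noncentrality parameter: δ = d·√(n/2) = 0.57 × √(78/2) = 3.5596
One-sided α = 0.01 → critical value z_{0.01} = 2.326.
Power = P(Z > 2.326 − δ) = Φ(1.233) = 0.8913.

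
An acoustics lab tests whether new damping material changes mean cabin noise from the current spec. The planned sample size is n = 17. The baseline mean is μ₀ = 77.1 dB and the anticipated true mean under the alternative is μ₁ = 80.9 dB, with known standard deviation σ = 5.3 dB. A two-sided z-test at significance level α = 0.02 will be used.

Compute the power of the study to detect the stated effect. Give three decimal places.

Power ≈ 0.736

Standardized effect: d = |μ₁ − μ₀| / σ = |80.9 − 77.1| / 5.3 = 0.7170
Noncentrality parameter: λ = d·√n = 0.7170 × √17 = 2.9562
Two-sided α = 0.02 → critical value z_{0.01} = 2.326.
Power = Φ(λ − 2.326) + Φ(−λ − 2.326) = Φ(0.630) + Φ(-5.283) = 0.7356 + 0.0000 = 0.7356.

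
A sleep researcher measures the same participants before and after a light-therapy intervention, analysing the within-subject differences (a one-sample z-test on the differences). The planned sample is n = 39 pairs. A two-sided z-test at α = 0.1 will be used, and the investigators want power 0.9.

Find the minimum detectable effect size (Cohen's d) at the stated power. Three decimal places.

Need Φ(δ − 1.645) = 0.9, so δ = 1.645 + 1.282 = 2.926.
(Lower-tail contribution to power is negligible for δ > 0.)
δ = d·√n ⇒ d = δ/√n = 2.926/√39 = 0.4686.

d ≈ 0.469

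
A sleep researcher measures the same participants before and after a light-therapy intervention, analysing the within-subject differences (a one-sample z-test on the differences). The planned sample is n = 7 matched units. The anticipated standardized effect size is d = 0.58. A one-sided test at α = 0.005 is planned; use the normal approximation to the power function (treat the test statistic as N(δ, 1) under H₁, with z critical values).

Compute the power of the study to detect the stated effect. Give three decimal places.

Noncentrality parameter: δ = d·√n = 0.58 × √7 = 1.5345
Critical value for a one-sided test at α = 0.005: z_α = 2.576.
Power = Φ(δ − 2.576) = Φ(-1.041) = 0.1489.

Power ≈ 0.149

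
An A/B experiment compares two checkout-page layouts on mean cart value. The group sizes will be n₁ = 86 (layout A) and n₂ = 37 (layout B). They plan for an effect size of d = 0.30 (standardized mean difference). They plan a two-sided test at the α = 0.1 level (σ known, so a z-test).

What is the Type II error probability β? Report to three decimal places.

β ≈ 0.547

Noncentrality parameter: λ = d / √(1/n₁ + 1/n₂) = 0.30 / √(1/86 + 1/37) = 1.5259
Two-sided α = 0.1 → critical value z_{0.05} = 1.645.
Power = Φ(λ − 1.645) + Φ(−λ − 1.645) = Φ(-0.119) + Φ(-3.171) = 0.4526 + 0.0008 = 0.4534.
Type II error: β = 1 − power = 1 − 0.4534 = 0.5466.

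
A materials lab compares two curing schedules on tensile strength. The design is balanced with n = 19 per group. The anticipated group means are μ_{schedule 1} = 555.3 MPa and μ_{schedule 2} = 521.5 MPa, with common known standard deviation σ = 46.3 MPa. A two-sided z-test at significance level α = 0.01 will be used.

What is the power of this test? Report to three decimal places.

Standardized effect: d = |μ_{schedule 1} − μ_{schedule 2}| / σ = |555.3 − 521.5| / 46.3 = 0.7300
Noncentrality parameter: δ = d·√(n/2) = 0.7300 × √(19/2) = 2.2501
Critical value for a two-sided test at α = 0.01: z_{α/2} = 2.576.
Power = Φ(δ − 2.576) + Φ(−δ − 2.576) = Φ(-0.326) + Φ(-4.826) = 0.3723 + 0.0000 = 0.3723.

Power ≈ 0.372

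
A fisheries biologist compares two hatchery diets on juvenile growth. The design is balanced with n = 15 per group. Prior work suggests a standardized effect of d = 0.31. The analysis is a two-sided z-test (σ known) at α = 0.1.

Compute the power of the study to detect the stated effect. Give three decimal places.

Noncentrality parameter: δ = d·√(n/2) = 0.31 × √(15/2) = 0.8490
Two-sided α = 0.1 → critical value z_{0.05} = 1.645.
Power = Φ(δ − 1.645) + Φ(−δ − 1.645) = Φ(-0.796) + Φ(-2.494) = 0.2130 + 0.0063 = 0.2194.

Power ≈ 0.219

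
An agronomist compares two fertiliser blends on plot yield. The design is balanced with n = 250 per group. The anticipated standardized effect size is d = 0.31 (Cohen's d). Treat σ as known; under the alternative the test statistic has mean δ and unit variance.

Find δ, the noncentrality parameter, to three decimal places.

δ ≈ 3.466

δ = d·√(n/2) = 0.31 × √(250/2) = 3.4659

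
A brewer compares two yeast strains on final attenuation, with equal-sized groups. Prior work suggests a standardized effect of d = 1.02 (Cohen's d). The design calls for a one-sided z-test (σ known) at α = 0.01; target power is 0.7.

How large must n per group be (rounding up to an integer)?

n = 16 per group

Set Φ(δ − 2.326) = 0.7; then δ − 2.326 = Φ⁻¹(0.7) = 0.524, giving δ = 2.851.
δ = d·√(n/2) ⇒ n = 2(δ/d)² = 2 × (2.851 / 1.02)² = 15.62.
Round up to the next whole unit.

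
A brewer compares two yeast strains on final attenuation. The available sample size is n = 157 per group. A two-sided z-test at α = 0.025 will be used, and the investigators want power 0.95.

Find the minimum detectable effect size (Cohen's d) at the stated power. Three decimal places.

Required noncentrality: δ = z_{0.0125} + z_{0.05} = 2.241 + 1.645 = 3.886.
(The second rejection-region term Φ(−δ − z_{α/2}) is negligible and dropped.)
δ = d·√(n/2) ⇒ d = δ/√(n/2) = 3.886/√(157/2) = 0.4386.

d ≈ 0.439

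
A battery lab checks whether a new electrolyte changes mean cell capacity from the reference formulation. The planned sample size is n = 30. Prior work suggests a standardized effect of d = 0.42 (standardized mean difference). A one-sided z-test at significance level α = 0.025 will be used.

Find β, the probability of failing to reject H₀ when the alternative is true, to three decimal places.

β ≈ 0.367

Noncentrality parameter: δ = d·√n = 0.42 × √30 = 2.3004
One-sided α = 0.025 → critical value z_{0.025} = 1.960.
Power = Φ(δ − 1.960) = Φ(0.340) = 0.6332.
Type II error: β = 1 − power = 1 − 0.6332 = 0.3668.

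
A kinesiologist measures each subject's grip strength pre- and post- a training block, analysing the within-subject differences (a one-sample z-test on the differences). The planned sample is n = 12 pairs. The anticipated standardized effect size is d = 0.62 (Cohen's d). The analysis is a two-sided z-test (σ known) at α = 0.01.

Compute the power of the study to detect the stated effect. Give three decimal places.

Power ≈ 0.334

Noncentrality parameter: δ = d·√n = 0.62 × √12 = 2.1477
Two-sided α = 0.01 → critical value z_{0.005} = 2.576.
Power = Φ(δ − 2.576) + Φ(−δ − 2.576) = Φ(-0.428) + Φ(-4.724) = 0.3343 + 0.0000 = 0.3343.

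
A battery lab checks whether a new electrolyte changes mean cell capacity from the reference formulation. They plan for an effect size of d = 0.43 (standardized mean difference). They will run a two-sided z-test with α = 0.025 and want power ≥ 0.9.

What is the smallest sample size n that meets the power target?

Set Φ(δ − 2.241) = 0.9; then δ − 2.241 = Φ⁻¹(0.9) = 1.282, giving δ = 3.523.
(Ignoring the negligible lower-tail rejection probability gives the usual closed-form inversion.)
δ = d·√n ⇒ n = (δ/d)² = (3.523 / 0.43)² = 67.12.
Round up to the next whole unit.

n = 68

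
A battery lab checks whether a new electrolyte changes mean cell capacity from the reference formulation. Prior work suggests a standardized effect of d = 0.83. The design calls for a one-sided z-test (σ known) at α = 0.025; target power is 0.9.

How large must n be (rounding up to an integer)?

Set Φ(δ − 1.960) = 0.9; then δ − 1.960 = Φ⁻¹(0.9) = 1.282, giving δ = 3.242.
δ = d·√n ⇒ n = (δ/d)² = (3.242 / 0.83)² = 15.25.
Round up to the next whole unit.

n = 16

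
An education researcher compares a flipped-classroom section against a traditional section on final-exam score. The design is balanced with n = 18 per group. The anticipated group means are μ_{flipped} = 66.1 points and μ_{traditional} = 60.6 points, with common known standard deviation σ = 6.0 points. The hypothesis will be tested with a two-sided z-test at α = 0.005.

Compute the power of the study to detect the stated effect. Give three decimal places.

Standardized effect: d = |μ_{flipped} − μ_{traditional}| / σ = |66.1 − 60.6| / 6.0 = 0.9167
Noncentrality parameter: δ = d·√(n/2) = 0.9167 × √(18/2) = 2.7500
Two-sided α = 0.005 → critical value z_{0.0025} = 2.807.
Power = Φ(δ − 2.807) + Φ(−δ − 2.807) = Φ(-0.057) + Φ(-5.557) = 0.4773 + 0.0000 = 0.4773.

Power ≈ 0.477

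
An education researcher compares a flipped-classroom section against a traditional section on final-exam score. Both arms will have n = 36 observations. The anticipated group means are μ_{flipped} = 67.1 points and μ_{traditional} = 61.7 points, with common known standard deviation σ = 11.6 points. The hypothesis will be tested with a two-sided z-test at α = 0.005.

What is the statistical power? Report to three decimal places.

Power ≈ 0.203

Standardized effect: d = |μ_{flipped} − μ_{traditional}| / σ = |67.1 − 61.7| / 11.6 = 0.4655
Noncentrality parameter: δ = d·√(n/2) = 0.4655 × √(36/2) = 1.9750
Critical value for a two-sided test at α = 0.005: z_{α/2} = 2.807.
Power = Φ(δ − 2.807) + Φ(−δ − 2.807) = Φ(-0.832) + Φ(-4.782) = 0.2027 + 0.0000 = 0.2027.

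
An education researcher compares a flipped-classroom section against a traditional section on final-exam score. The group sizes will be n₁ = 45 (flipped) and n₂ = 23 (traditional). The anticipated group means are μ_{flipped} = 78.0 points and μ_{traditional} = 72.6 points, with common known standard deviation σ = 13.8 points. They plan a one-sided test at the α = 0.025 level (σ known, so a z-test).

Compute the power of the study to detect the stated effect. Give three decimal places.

Standardized effect: d = |μ_{flipped} − μ_{traditional}| / σ = |78.0 − 72.6| / 13.8 = 0.3913
Noncentrality parameter: δ = d / √(1/n₁ + 1/n₂) = 0.3913 / √(1/45 + 1/23) = 1.5266
Critical value for a one-sided test at α = 0.025: z_α = 1.960.
Power = Φ(δ − 1.960) = Φ(-0.433) = 0.3324.

Power ≈ 0.332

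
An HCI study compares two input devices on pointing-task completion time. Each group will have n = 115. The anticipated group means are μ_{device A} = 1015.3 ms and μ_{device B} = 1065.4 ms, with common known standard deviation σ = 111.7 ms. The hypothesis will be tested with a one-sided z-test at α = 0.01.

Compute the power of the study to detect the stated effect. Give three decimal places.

Power ≈ 0.859

Standardized effect: d = |μ_{device A} − μ_{device B}| / σ = |1015.3 − 1065.4| / 111.7 = 0.4485
Noncentrality parameter: δ = d·√(n/2) = 0.4485 × √(115/2) = 3.4011
Critical value for a one-sided test at α = 0.01: z_α = 2.326.
Power = P(Z > 2.326 − δ) = Φ(1.075) = 0.8588.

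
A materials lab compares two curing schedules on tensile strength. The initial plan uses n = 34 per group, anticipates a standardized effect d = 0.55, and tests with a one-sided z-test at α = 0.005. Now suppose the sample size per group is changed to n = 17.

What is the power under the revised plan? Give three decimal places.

With n = 17 per group: δ = d·√(n/2) = 0.55 × √(17/2) = 1.6035. Critical value z_{0.005} = 2.576.
Revised power = Φ(δ − 2.576) = Φ(-0.972) = 0.1654.

Power ≈ 0.165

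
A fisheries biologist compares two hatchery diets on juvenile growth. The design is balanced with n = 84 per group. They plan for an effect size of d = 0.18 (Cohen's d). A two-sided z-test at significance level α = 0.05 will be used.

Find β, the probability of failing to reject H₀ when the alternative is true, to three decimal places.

Noncentrality parameter: δ = d·√(n/2) = 0.18 × √(84/2) = 1.1665
Two-sided α = 0.05 → critical value z_{0.025} = 1.960.
Power = Φ(δ − 1.960) + Φ(−δ − 1.960) = Φ(-0.793) + Φ(-3.126) = 0.2138 + 0.0009 = 0.2146.
Type II error: β = 1 − power = 1 − 0.2146 = 0.7854.

β ≈ 0.785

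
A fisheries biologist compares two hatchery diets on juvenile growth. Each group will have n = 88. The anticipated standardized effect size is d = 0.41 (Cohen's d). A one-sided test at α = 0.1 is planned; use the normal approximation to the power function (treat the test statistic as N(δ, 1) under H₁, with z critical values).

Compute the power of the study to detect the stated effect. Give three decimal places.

Noncentrality parameter: δ = d·√(n/2) = 0.41 × √(88/2) = 2.7196
Critical value for a one-sided test at α = 0.1: z_α = 1.282.
Power = Φ(δ − 1.282) = Φ(1.438) = 0.9248.

Power ≈ 0.925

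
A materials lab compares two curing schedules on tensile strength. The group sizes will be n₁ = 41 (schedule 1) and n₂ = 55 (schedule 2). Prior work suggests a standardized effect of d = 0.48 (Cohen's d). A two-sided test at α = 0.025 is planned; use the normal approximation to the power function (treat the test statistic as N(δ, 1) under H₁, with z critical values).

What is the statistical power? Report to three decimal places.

Power ≈ 0.534

Noncentrality parameter: δ = d / √(1/n₁ + 1/n₂) = 0.48 / √(1/41 + 1/55) = 2.3264
Critical value for a two-sided test at α = 0.025: z_{α/2} = 2.241.
Power = Φ(δ − 2.241) + Φ(−δ − 2.241) = Φ(0.085) + Φ(-4.568) = 0.5339 + 0.0000 = 0.5339.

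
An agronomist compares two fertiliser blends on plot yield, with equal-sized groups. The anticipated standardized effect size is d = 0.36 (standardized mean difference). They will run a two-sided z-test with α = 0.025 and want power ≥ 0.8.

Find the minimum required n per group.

n = 147 per group

Set Φ(δ − 2.241) = 0.8; then δ − 2.241 = Φ⁻¹(0.8) = 0.842, giving δ = 3.083.
(Ignoring the negligible lower-tail rejection probability gives the usual closed-form inversion.)
δ = d·√(n/2) ⇒ n = 2(δ/d)² = 2 × (3.083 / 0.36)² = 146.68.
Rounding up, n = 147 per group.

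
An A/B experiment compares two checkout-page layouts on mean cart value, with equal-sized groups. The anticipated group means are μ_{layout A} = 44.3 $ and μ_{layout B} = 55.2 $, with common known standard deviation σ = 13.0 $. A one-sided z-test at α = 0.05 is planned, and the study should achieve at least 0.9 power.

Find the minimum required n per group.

Standardized effect: d = |μ_{layout A} − μ_{layout B}| / σ = |44.3 − 55.2| / 13.0 = 0.8385
Set Φ(δ − 1.645) = 0.9; then δ − 1.645 = Φ⁻¹(0.9) = 1.282, giving δ = 2.926.
δ = d·√(n/2) ⇒ n = 2(δ/d)² = 2 × (2.926 / 0.8385)² = 24.36.
Rounding up, n = 25 per group.

n = 25 per group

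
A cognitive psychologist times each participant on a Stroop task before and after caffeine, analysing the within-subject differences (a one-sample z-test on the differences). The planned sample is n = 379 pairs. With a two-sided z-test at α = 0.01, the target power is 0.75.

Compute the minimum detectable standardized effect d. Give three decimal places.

d ≈ 0.167

Required noncentrality: δ = z_{0.005} + z_{0.25} = 2.576 + 0.674 = 3.250.
(Lower-tail contribution to power is negligible for δ > 0.)
δ = d·√n ⇒ d = δ/√n = 3.250/√379 = 0.1670.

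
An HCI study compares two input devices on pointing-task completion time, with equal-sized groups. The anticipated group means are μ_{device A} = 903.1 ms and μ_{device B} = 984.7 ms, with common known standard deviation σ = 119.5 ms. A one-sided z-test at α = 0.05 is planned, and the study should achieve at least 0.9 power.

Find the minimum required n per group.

n = 37 per group

Standardized effect: d = |μ_{device A} − μ_{device B}| / σ = |903.1 − 984.7| / 119.5 = 0.6828
For power 0.9 need Φ(δ − z_{0.05}) = 0.9, so δ = z_{0.05} + z_{0.10} = 1.645 + 1.282 = 2.926.
δ = d·√(n/2) ⇒ n = 2(δ/d)² = 2 × (2.926 / 0.6828)² = 36.73.
Round up to the next whole unit.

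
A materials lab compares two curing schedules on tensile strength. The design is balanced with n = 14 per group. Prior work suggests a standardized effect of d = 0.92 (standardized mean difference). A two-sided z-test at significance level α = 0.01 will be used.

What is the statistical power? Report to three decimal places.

Noncentrality parameter: λ = d·√(n/2) = 0.92 × √(14/2) = 2.4341
Two-sided α = 0.01 → critical value z_{0.005} = 2.576.
Power = Φ(λ − 2.576) + Φ(−λ − 2.576) = Φ(-0.142) + Φ(-5.010) = 0.4436 + 0.0000 = 0.4436.

Power ≈ 0.444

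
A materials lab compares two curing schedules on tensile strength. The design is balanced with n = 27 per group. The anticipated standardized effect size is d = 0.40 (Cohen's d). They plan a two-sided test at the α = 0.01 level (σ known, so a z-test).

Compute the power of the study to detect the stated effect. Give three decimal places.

Noncentrality parameter: δ = d·√(n/2) = 0.40 × √(27/2) = 1.4697
Two-sided α = 0.01 → critical value z_{0.005} = 2.576.
Power = Φ(δ − 2.576) + Φ(−δ − 2.576) = Φ(-1.106) + Φ(-4.046) = 0.1343 + 0.0000 = 0.1344.

Power ≈ 0.134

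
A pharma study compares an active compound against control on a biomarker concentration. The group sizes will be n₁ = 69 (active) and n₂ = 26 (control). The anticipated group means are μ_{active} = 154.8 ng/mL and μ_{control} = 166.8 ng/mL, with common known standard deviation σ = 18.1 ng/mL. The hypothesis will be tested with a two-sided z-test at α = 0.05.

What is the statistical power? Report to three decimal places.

Power ≈ 0.822

Standardized effect: d = |μ_{active} − μ_{control}| / σ = |154.8 − 166.8| / 18.1 = 0.6630
Noncentrality parameter: δ = d / √(1/n₁ + 1/n₂) = 0.6630 / √(1/69 + 1/26) = 2.8811
Critical value for a two-sided test at α = 0.05: z_{α/2} = 1.960.
Power = Φ(δ − 1.960) + Φ(−δ − 1.960) = Φ(0.921) + Φ(-4.841) = 0.8215 + 0.0000 = 0.8215.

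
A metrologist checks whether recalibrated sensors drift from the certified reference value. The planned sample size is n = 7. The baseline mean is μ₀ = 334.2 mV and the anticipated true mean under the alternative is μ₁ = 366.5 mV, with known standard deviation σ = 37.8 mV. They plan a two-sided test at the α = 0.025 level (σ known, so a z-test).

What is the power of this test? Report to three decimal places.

Power ≈ 0.508

Standardized effect: d = |μ₁ − μ₀| / σ = |366.5 − 334.2| / 37.8 = 0.8545
Noncentrality parameter: δ = d·√n = 0.8545 × √7 = 2.2608
Two-sided α = 0.025 → critical value z_{0.0125} = 2.241.
Power = Φ(δ − 2.241) + Φ(−δ − 2.241) = Φ(0.019) + Φ(-4.502) = 0.5077 + 0.0000 = 0.5077.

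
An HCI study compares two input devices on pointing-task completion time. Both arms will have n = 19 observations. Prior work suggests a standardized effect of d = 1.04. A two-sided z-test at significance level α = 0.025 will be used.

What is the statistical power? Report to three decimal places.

Noncentrality parameter: δ = d·√(n/2) = 1.04 × √(19/2) = 3.2055
Two-sided α = 0.025 → critical value z_{0.0125} = 2.241.
Power = Φ(δ − 2.241) + Φ(−δ − 2.241) = Φ(0.964) + Φ(-5.447) = 0.8325 + 0.0000 = 0.8325.

Power ≈ 0.833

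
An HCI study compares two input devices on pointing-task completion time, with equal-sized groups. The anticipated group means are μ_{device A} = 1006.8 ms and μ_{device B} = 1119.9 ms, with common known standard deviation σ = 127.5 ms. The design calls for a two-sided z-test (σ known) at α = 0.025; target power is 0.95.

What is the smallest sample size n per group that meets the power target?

Standardized effect: d = |μ_{device A} − μ_{device B}| / σ = |1006.8 − 1119.9| / 127.5 = 0.8871
For power 0.95 need Φ(δ − z_{0.0125}) = 0.95, so δ = z_{0.0125} + z_{0.05} = 2.241 + 1.645 = 3.886.
(For δ > 0 the lower-tail rejection region contributes negligibly to power, so the one-term inversion is standard.)
δ = d·√(n/2) ⇒ n = 2(δ/d)² = 2 × (3.886 / 0.8871)² = 38.39.
Rounding up, n = 39 per group.

n = 39 per group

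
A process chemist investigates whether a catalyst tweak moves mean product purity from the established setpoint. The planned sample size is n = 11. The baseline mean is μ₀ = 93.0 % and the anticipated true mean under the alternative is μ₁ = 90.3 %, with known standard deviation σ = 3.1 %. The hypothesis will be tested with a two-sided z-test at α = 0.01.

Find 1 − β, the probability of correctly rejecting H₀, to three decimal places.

Standardized effect: d = |μ₁ − μ₀| / σ = |90.3 − 93.0| / 3.1 = 0.8710
Noncentrality parameter: δ = d·√n = 0.8710 × √11 = 2.8887
Two-sided α = 0.01 → critical value z_{0.005} = 2.576.
Power = Φ(δ − 2.576) + Φ(−δ − 2.576) = Φ(0.313) + Φ(-5.465) = 0.6228 + 0.0000 = 0.6228.

Power ≈ 0.623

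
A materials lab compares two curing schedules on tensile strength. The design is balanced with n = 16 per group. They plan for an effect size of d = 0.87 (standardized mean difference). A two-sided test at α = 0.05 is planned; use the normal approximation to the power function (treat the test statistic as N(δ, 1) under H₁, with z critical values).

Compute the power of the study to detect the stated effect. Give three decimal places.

Noncentrality parameter: δ = d·√(n/2) = 0.87 × √(16/2) = 2.4607
Critical value for a two-sided test at α = 0.05: z_{α/2} = 1.960.
Power = Φ(δ − 1.960) + Φ(−δ − 1.960) = Φ(0.501) + Φ(-4.421) = 0.6917 + 0.0000 = 0.6917.

Power ≈ 0.692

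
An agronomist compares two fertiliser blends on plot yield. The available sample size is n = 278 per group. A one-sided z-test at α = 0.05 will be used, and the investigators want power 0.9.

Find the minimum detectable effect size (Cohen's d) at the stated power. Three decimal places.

d ≈ 0.248

Required noncentrality: δ = z_{0.05} + z_{0.10} = 1.645 + 1.282 = 2.926.
δ = d·√(n/2) ⇒ d = δ/√(n/2) = 2.926/√(278/2) = 0.2482.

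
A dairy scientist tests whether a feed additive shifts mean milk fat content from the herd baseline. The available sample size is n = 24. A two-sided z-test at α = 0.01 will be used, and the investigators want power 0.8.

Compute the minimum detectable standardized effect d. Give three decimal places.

Need Φ(δ − 2.576) = 0.8, so δ = 2.576 + 0.842 = 3.417.
(Lower-tail contribution to power is negligible for δ > 0.)
δ = d·√n ⇒ d = δ/√n = 3.417/√24 = 0.6976.

d ≈ 0.698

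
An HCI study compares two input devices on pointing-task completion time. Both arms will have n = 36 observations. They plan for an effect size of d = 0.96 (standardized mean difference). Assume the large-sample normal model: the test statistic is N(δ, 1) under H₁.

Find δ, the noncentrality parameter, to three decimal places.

The noncentrality parameter scales effect size by the design's sample-size factor: δ = d·√(n/2) = 0.96 × √(36/2) = 4.0729

δ ≈ 4.073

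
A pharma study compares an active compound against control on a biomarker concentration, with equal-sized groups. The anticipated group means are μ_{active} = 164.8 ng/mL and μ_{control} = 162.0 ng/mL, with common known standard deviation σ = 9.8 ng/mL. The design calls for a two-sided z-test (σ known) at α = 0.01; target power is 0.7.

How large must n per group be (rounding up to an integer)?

n = 236 per group

Standardized effect: d = |μ_{active} − μ_{control}| / σ = |164.8 − 162.0| / 9.8 = 0.2857
For power 0.7 need Φ(δ − z_{0.005}) = 0.7, so δ = z_{0.005} + z_{0.30} = 2.576 + 0.524 = 3.100.
(Ignoring the negligible lower-tail rejection probability gives the usual closed-form inversion.)
δ = d·√(n/2) ⇒ n = 2(δ/d)² = 2 × (3.100 / 0.2857)² = 235.48.
Rounding up, n = 236 per group.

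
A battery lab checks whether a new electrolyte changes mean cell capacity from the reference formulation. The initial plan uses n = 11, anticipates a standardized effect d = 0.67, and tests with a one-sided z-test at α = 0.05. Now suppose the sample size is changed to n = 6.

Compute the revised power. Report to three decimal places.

Power ≈ 0.499

With n = 6: δ = d·√n = 0.67 × √6 = 1.6412. Critical value z_{0.05} = 1.645.
Revised power = Φ(δ − 1.645) = Φ(-0.004) = 0.4985.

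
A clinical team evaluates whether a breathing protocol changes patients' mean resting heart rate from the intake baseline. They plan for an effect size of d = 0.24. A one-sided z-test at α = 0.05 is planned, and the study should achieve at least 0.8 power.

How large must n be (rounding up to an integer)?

n = 108

For power 0.8 need Φ(δ − z_{0.05}) = 0.8, so δ = z_{0.05} + z_{0.20} = 1.645 + 0.842 = 2.486.
δ = d·√n ⇒ n = (δ/d)² = (2.486 / 0.24)² = 107.34.
Rounding up, n = 108.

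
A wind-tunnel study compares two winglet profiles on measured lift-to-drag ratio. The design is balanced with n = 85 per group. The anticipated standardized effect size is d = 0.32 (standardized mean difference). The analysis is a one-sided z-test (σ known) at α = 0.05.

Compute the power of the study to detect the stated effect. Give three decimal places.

Power ≈ 0.670

Noncentrality parameter: δ = d·√(n/2) = 0.32 × √(85/2) = 2.0861
Critical value for a one-sided test at α = 0.05: z_α = 1.645.
Power = Φ(δ − 1.645) = Φ(0.441) = 0.6705.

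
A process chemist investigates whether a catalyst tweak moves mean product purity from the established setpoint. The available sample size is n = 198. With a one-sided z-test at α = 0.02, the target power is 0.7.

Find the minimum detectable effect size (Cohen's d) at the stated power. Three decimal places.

Required noncentrality: δ = z_{0.02} + z_{0.30} = 2.054 + 0.524 = 2.578.
δ = d·√n ⇒ d = δ/√n = 2.578/√198 = 0.1832.

d ≈ 0.183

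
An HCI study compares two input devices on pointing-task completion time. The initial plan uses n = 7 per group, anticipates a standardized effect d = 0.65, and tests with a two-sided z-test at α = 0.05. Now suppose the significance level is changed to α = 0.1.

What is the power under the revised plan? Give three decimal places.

δ = d·√(n/2) = 0.65 × √(7/2) = 1.2160 (unchanged). New critical value: z_{0.05} = 1.645.
Revised power = Φ(δ − 1.645) + Φ(−δ − 1.645) = Φ(-0.429) + Φ(-2.861) = 0.3340 + 0.0021 = 0.3361.

Power ≈ 0.336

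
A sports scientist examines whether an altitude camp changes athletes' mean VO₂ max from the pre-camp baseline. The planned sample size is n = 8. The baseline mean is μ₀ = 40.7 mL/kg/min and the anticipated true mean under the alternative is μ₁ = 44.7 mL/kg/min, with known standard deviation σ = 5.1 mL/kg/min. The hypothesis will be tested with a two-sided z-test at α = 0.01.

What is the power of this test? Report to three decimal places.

Power ≈ 0.360

Standardized effect: d = |μ₁ − μ₀| / σ = |44.7 − 40.7| / 5.1 = 0.7843
Noncentrality parameter: δ = d·√n = 0.7843 × √8 = 2.2184
Two-sided α = 0.01 → critical value z_{0.005} = 2.576.
Power = Φ(δ − 2.576) + Φ(−δ − 2.576) = Φ(-0.357) + Φ(-4.794) = 0.3604 + 0.0000 = 0.3604.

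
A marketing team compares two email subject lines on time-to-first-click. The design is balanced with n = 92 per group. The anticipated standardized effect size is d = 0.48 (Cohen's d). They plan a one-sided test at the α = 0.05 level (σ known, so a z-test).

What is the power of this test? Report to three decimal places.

Noncentrality parameter: δ = d·√(n/2) = 0.48 × √(92/2) = 3.2555
One-sided α = 0.05 → critical value z_{0.05} = 1.645.
Power = P(Z > 1.645 − δ) = Φ(1.611) = 0.9464.

Power ≈ 0.946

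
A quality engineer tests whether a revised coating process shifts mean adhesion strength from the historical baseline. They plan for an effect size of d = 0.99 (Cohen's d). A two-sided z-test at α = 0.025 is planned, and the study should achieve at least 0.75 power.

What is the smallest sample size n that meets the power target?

Set Φ(δ − 2.241) = 0.75; then δ − 2.241 = Φ⁻¹(0.75) = 0.674, giving δ = 2.916.
(Ignoring the negligible lower-tail rejection probability gives the usual closed-form inversion.)
δ = d·√n ⇒ n = (δ/d)² = (2.916 / 0.99)² = 8.68.
Rounding up, n = 9.

n = 9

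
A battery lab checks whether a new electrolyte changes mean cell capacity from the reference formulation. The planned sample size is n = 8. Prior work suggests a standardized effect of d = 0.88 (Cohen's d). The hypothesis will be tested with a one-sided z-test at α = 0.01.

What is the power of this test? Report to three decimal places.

Power ≈ 0.565

Noncentrality parameter: δ = d·√n = 0.88 × √8 = 2.4890
Critical value for a one-sided test at α = 0.01: z_α = 2.326.
Power = Φ(δ − 2.326) = Φ(0.163) = 0.5646.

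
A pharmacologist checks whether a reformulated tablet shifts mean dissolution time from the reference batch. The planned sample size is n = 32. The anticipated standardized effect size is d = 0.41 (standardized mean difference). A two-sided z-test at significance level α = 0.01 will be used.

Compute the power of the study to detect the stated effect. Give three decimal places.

Noncentrality parameter: δ = d·√n = 0.41 × √32 = 2.3193
Two-sided α = 0.01 → critical value z_{0.005} = 2.576.
Power = Φ(δ − 2.576) + Φ(−δ − 2.576) = Φ(-0.257) + Φ(-4.895) = 0.3988 + 0.0000 = 0.3988.

Power ≈ 0.399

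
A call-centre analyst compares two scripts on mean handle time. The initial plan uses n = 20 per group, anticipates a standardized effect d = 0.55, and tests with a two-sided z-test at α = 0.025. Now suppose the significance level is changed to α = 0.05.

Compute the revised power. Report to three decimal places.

Power ≈ 0.413

δ = d·√(n/2) = 0.55 × √(20/2) = 1.7393 (unchanged). New critical value: z_{0.025} = 1.960.
Revised power = Φ(δ − 1.960) + Φ(−δ − 1.960) = Φ(-0.221) + Φ(-3.699) = 0.4127 + 0.0001 = 0.4128.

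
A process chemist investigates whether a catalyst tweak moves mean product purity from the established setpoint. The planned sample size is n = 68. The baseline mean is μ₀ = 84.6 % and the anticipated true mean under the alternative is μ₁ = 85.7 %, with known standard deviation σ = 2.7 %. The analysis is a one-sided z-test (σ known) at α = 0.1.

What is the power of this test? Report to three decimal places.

Power ≈ 0.981

Standardized effect: d = |μ₁ − μ₀| / σ = |85.7 − 84.6| / 2.7 = 0.4074
Noncentrality parameter: δ = d·√n = 0.4074 × √68 = 3.3596
Critical value for a one-sided test at α = 0.1: z_α = 1.282.
Power = Φ(δ − 1.282) = Φ(2.078) = 0.9811.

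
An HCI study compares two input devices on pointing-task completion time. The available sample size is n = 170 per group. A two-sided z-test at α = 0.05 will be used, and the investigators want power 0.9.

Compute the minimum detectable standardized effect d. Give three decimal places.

Need Φ(δ − 1.960) = 0.9, so δ = 1.960 + 1.282 = 3.242.
(Lower-tail contribution to power is negligible for δ > 0.)
δ = d·√(n/2) ⇒ d = δ/√(n/2) = 3.242/√(170/2) = 0.3516.

d ≈ 0.352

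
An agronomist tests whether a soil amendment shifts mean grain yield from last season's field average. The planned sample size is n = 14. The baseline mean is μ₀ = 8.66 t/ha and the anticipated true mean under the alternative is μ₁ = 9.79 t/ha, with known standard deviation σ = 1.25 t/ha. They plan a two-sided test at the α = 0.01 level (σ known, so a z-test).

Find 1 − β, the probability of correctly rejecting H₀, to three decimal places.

Power ≈ 0.790

Standardized effect: d = |μ₁ − μ₀| / σ = |9.79 − 8.66| / 1.25 = 0.9040
Noncentrality parameter: δ = d·√n = 0.9040 × √14 = 3.3825
Critical value for a two-sided test at α = 0.01: z_{α/2} = 2.576.
Power = Φ(δ − 2.576) + Φ(−δ − 2.576) = Φ(0.807) + Φ(-5.958) = 0.7901 + 0.0000 = 0.7901.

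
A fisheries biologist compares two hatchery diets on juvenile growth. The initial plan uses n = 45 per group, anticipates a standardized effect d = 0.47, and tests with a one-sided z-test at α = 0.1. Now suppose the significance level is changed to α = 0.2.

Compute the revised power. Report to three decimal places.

Power ≈ 0.917

δ = d·√(n/2) = 0.47 × √(45/2) = 2.2294 (unchanged). New critical value: z_{0.2} = 0.842.
Revised power = Φ(δ − 0.842) = Φ(1.388) = 0.9174.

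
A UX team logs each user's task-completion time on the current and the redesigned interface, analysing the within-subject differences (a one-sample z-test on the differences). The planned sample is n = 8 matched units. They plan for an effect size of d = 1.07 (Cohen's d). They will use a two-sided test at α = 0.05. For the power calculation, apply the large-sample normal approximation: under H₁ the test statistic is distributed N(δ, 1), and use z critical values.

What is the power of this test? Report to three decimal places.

Noncentrality parameter: λ = d·√n = 1.07 × √8 = 3.0264
Two-sided α = 0.05 → critical value z_{0.025} = 1.960.
Power = Φ(λ − 1.960) + Φ(−λ − 1.960) = Φ(1.066) + Φ(-4.986) = 0.8569 + 0.0000 = 0.8569.

Power ≈ 0.857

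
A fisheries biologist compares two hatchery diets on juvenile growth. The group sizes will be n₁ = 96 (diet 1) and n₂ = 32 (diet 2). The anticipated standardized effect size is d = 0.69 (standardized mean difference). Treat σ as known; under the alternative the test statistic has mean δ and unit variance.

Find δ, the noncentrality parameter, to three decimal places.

δ ≈ 3.380

The noncentrality parameter scales effect size by the design's sample-size factor: δ = d / √(1/n₁ + 1/n₂) = 0.69 / √(1/96 + 1/32) = 3.3803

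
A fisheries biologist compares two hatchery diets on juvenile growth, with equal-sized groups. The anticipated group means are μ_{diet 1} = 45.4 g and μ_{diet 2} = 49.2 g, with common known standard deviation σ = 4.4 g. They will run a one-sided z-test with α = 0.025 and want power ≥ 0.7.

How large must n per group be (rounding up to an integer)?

n = 17 per group

Standardized effect: d = |μ_{diet 1} − μ_{diet 2}| / σ = |45.4 − 49.2| / 4.4 = 0.8636
For power 0.7 need Φ(δ − z_{0.025}) = 0.7, so δ = z_{0.025} + z_{0.30} = 1.960 + 0.524 = 2.484.
δ = d·√(n/2) ⇒ n = 2(δ/d)² = 2 × (2.484 / 0.8636)² = 16.55.
Rounding up, n = 17 per group.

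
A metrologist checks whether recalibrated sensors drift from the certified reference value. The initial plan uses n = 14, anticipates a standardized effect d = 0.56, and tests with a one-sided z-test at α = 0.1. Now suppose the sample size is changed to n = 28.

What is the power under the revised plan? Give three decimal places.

Power ≈ 0.954

With n = 28: δ = d·√n = 0.56 × √28 = 2.9632. Critical value z_{0.1} = 1.282.
Revised power = P(Z > 1.282 − δ) = Φ(1.682) = 0.9537.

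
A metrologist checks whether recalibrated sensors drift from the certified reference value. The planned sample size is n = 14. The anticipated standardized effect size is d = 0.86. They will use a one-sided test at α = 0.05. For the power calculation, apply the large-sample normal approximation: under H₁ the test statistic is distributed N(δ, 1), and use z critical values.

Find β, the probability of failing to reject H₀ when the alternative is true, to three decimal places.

Noncentrality parameter: δ = d·√n = 0.86 × √14 = 3.2178
Critical value for a one-sided test at α = 0.05: z_α = 1.645.
Power = P(Z > 1.645 − δ) = Φ(1.573) = 0.9421.
Type II error: β = 1 − power = 1 − 0.9421 = 0.0579.

β ≈ 0.058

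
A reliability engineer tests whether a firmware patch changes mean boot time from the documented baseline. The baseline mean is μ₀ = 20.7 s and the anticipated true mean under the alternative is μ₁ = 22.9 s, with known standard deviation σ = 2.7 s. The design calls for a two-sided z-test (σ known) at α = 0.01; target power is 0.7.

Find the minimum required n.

Standardized effect: d = |μ₁ − μ₀| / σ = |22.9 − 20.7| / 2.7 = 0.8148
Set Φ(δ − 2.576) = 0.7; then δ − 2.576 = Φ⁻¹(0.7) = 0.524, giving δ = 3.100.
(For δ > 0 the lower-tail rejection region contributes negligibly to power, so the one-term inversion is standard.)
δ = d·√n ⇒ n = (δ/d)² = (3.100 / 0.8148)² = 14.48.
Rounding up, n = 15.

n = 15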